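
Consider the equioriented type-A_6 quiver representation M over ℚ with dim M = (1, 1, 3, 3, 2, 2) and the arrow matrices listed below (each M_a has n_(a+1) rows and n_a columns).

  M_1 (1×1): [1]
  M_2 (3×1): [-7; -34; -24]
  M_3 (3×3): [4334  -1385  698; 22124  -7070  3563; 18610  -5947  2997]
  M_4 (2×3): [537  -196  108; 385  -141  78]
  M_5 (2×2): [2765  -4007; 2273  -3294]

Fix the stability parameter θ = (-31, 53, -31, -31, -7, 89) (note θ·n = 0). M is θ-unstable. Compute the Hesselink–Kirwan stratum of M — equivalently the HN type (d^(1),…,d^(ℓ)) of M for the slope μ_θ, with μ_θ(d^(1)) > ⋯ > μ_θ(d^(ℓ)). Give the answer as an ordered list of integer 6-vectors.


Interval decomposition of M: I[1,3], I[3,6]^2, I[4,4].
HN type (ℓ=4): μ^(1)=89; μ^(2)=11; μ^(3)=-7; μ^(4)=-31

((0, 0, 0, 0, 0, 2); (0, 1, 1, 0, 0, 0); (0, 0, 0, 0, 2, 0); (1, 0, 2, 3, 0, 0))


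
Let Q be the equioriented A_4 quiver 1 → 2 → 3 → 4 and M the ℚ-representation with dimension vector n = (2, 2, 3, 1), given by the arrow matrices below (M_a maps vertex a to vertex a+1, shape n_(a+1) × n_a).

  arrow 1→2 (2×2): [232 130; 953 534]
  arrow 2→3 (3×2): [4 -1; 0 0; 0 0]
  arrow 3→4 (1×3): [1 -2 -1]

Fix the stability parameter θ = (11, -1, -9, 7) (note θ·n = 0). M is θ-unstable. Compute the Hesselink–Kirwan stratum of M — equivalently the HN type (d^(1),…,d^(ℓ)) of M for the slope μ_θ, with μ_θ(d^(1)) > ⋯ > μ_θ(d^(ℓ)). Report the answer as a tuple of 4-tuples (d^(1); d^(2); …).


Barcode: M ≅ I[1,2], I[1,4], I[3,3]^2. HN layers by μ_θ (4 steps, strictly decreasing):
  μ^(1)=7; μ^(2)=5; μ^(3)=1/3; μ^(4)=-9

((0, 0, 0, 1); (1, 1, 0, 0); (1, 1, 1, 0); (0, 0, 2, 0))


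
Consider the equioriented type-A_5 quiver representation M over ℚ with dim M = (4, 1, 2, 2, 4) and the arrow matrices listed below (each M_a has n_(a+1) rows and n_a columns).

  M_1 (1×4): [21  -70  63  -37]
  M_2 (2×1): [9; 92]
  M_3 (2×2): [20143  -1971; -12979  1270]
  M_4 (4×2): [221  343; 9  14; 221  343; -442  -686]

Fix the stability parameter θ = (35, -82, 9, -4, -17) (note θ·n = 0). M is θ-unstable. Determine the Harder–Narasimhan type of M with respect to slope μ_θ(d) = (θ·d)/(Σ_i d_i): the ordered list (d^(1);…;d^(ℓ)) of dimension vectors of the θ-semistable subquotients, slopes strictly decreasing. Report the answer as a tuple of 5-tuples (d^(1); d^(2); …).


Interval decomposition of M: I[1,1]^3, I[1,5], I[3,5], I[5,5]^2.
HN type (ℓ=4): μ^(1)=35; μ^(2)=-4; μ^(3)=-17; μ^(4)=-47/2

((3, 0, 0, 0, 0); (0, 0, 2, 2, 2); (0, 0, 0, 0, 2); (1, 1, 0, 0, 0))


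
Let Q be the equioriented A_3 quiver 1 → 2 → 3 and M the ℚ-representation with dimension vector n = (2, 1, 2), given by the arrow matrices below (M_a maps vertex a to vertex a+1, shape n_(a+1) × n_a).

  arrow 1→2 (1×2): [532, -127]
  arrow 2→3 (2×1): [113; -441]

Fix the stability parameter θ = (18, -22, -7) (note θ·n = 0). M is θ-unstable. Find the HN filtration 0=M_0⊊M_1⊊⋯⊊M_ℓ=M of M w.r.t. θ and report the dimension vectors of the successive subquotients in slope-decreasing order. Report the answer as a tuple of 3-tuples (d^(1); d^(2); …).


Via rank(M_{q-1}∘⋯∘M_p): M ≅ I[1,1], I[1,3], I[3,3].
μ_θ-semistable layers: μ^(1)=18; μ^(2)=-11/3; μ^(3)=-7

((1, 0, 0); (1, 1, 1); (0, 0, 1))


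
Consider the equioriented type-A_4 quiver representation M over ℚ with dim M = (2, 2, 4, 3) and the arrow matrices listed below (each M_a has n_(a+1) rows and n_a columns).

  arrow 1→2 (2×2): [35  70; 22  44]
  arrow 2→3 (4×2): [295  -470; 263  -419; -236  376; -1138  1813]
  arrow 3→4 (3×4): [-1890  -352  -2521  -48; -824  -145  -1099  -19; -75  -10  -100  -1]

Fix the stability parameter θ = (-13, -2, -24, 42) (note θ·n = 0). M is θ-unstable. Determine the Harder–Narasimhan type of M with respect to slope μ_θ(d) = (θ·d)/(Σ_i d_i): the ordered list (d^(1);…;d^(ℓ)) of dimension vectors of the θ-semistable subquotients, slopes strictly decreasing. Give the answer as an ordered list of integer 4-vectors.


Barcode: M ≅ I[1,1], I[1,4], I[2,4], I[3,3], I[3,4]. HN layers by μ_θ (3 steps, strictly decreasing):
  μ^(1)=42; μ^(2)=-13; μ^(3)=-24

((0, 0, 0, 3); (2, 2, 2, 0); (0, 0, 2, 0))


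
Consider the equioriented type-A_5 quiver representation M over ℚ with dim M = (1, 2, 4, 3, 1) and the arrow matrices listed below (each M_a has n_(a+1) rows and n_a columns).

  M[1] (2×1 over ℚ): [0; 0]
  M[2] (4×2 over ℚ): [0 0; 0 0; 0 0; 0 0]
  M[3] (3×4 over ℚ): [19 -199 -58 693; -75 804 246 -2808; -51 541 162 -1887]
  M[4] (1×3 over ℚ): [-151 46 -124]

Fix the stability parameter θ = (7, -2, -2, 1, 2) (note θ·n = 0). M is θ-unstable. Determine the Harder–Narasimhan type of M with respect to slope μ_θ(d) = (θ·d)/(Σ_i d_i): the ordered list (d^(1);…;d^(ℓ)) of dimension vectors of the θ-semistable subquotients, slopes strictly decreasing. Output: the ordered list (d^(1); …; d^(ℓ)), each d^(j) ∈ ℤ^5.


Interval decomposition of M: I[1,1], I[2,2]^2, I[3,3]^2, I[3,4], I[3,5], I[4,4].
HN type (ℓ=4): μ^(1)=7; μ^(2)=2; μ^(3)=1; μ^(4)=-2

((1, 0, 0, 0, 0); (0, 0, 0, 0, 1); (0, 0, 0, 3, 0); (0, 2, 4, 0, 0))


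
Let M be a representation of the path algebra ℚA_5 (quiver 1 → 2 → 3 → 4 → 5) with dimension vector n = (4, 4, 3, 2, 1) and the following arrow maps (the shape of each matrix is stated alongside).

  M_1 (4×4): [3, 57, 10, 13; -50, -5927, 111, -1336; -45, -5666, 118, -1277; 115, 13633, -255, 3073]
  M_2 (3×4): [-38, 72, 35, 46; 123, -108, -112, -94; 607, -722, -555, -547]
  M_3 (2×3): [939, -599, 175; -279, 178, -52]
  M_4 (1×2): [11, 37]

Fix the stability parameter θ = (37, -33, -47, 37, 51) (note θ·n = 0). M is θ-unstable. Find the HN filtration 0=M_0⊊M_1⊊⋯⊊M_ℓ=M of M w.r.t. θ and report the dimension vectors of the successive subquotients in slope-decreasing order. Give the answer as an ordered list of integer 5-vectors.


Interval decomposition of M: I[1,2], I[1,3], I[1,4], I[1,5].
HN type (ℓ=4): μ^(1)=51; μ^(2)=37; μ^(3)=2; μ^(4)=-43/3

((0, 0, 0, 0, 1); (0, 0, 0, 2, 0); (1, 1, 0, 0, 0); (3, 3, 3, 0, 0))


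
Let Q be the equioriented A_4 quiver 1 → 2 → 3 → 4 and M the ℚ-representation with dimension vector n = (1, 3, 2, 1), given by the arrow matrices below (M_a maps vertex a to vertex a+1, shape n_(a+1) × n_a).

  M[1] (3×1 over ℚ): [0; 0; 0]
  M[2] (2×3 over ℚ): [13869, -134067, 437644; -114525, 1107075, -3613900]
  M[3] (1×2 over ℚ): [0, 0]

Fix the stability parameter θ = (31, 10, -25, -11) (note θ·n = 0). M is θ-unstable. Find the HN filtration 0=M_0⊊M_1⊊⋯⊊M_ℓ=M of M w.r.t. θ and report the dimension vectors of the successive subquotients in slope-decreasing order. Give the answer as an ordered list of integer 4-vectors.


Interval decomposition of M: I[1,1], I[2,2]^2, I[2,3], I[3,3], I[4,4].
HN type (ℓ=5): μ^(1)=31; μ^(2)=10; μ^(3)=-15/2; μ^(4)=-11; μ^(5)=-25

((1, 0, 0, 0); (0, 2, 0, 0); (0, 1, 1, 0); (0, 0, 0, 1); (0, 0, 1, 0))


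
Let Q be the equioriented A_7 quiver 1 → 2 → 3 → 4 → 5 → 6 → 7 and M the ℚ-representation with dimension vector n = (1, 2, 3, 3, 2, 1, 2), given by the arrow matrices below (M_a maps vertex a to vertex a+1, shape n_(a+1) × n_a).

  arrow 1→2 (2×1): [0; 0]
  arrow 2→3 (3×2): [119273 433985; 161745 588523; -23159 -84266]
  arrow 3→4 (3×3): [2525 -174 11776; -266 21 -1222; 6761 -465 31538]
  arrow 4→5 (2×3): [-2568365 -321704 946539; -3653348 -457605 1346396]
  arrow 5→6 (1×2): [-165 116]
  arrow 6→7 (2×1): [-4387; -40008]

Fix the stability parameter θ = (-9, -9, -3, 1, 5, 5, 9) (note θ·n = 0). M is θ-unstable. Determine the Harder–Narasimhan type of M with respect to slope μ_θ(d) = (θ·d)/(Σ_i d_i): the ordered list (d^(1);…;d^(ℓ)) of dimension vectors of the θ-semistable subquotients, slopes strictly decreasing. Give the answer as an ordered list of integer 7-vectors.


Barcode: M ≅ I[1,1], I[2,3], I[2,7], I[3,4], I[4,5], I[7,7]. HN layers by μ_θ (5 steps, strictly decreasing):
  μ^(1)=9; μ^(2)=5; μ^(3)=1; μ^(4)=-3; μ^(5)=-9

((0, 0, 0, 0, 0, 0, 2); (0, 0, 0, 0, 2, 1, 0); (0, 0, 0, 3, 0, 0, 0); (0, 0, 3, 0, 0, 0, 0); (1, 2, 0, 0, 0, 0, 0))


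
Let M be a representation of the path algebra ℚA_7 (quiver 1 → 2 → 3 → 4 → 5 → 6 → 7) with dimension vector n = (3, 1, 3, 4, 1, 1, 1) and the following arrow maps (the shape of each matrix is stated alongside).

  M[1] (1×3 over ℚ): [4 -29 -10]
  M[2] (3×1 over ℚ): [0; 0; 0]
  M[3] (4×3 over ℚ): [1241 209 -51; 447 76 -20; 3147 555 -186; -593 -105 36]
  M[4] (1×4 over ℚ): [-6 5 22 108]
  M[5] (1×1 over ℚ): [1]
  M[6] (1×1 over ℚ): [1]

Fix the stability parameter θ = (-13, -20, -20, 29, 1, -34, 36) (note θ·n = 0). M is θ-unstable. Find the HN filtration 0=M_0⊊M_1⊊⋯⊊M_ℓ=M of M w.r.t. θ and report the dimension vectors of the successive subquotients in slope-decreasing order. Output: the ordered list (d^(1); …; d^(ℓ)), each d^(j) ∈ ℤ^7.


Interval decomposition of M: I[1,1]^2, I[1,2], I[3,4]^2, I[3,7], I[4,4].
HN type (ℓ=6): μ^(1)=36; μ^(2)=29; μ^(3)=-4/3; μ^(4)=-13; μ^(5)=-33/2; μ^(6)=-20

((0, 0, 0, 0, 0, 0, 1); (0, 0, 0, 3, 0, 0, 0); (0, 0, 0, 1, 1, 1, 0); (2, 0, 0, 0, 0, 0, 0); (1, 1, 0, 0, 0, 0, 0); (0, 0, 3, 0, 0, 0, 0))


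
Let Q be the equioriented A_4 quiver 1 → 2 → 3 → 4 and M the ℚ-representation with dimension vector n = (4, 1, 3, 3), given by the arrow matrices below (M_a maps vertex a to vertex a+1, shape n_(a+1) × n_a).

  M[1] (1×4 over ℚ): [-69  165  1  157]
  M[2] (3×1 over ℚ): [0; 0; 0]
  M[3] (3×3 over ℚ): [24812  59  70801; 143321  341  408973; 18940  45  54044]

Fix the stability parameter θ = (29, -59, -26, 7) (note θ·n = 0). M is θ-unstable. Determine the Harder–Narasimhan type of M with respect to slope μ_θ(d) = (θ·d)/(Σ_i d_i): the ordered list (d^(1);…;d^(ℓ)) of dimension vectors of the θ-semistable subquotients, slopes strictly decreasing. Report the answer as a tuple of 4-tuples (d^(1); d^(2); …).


Interval decomposition of M: I[1,1]^3, I[1,2], I[3,4]^3.
HN type (ℓ=4): μ^(1)=29; μ^(2)=7; μ^(3)=-15; μ^(4)=-26

((3, 0, 0, 0); (0, 0, 0, 3); (1, 1, 0, 0); (0, 0, 3, 0))


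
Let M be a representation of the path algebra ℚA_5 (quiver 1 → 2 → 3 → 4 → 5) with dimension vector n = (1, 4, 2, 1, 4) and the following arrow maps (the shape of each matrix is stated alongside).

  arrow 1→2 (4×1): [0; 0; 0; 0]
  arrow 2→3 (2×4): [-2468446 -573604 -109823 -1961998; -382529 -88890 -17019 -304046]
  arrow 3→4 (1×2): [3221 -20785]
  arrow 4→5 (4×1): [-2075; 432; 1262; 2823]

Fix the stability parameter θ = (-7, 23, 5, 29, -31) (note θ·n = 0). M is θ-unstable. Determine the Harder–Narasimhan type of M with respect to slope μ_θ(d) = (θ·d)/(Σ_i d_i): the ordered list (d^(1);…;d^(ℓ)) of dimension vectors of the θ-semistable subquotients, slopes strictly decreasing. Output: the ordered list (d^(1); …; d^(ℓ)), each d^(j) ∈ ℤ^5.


Interval decomposition of M: I[1,1], I[2,2]^2, I[2,3], I[2,5], I[5,5]^3.
HN type (ℓ=5): μ^(1)=23; μ^(2)=14; μ^(3)=13/2; μ^(4)=-7; μ^(5)=-31

((0, 2, 0, 0, 0); (0, 1, 1, 0, 0); (0, 1, 1, 1, 1); (1, 0, 0, 0, 0); (0, 0, 0, 0, 3))


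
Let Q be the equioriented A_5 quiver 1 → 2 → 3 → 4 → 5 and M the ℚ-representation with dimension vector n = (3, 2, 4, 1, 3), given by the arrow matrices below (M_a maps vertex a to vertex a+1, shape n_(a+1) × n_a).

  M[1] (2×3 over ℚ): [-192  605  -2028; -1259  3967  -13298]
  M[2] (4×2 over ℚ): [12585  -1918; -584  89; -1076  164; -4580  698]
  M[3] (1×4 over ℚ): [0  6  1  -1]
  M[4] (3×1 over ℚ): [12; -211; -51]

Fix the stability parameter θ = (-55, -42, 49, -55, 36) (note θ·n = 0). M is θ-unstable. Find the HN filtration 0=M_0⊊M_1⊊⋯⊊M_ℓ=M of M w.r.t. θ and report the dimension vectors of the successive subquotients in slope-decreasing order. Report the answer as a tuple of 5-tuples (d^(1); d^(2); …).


Interval decomposition of M: I[1,1], I[1,3]^2, I[3,3], I[3,5], I[5,5]^2.
HN type (ℓ=5): μ^(1)=49; μ^(2)=36; μ^(3)=-3; μ^(4)=-42; μ^(5)=-55

((0, 0, 3, 0, 0); (0, 0, 0, 0, 3); (0, 0, 1, 1, 0); (0, 2, 0, 0, 0); (3, 0, 0, 0, 0))


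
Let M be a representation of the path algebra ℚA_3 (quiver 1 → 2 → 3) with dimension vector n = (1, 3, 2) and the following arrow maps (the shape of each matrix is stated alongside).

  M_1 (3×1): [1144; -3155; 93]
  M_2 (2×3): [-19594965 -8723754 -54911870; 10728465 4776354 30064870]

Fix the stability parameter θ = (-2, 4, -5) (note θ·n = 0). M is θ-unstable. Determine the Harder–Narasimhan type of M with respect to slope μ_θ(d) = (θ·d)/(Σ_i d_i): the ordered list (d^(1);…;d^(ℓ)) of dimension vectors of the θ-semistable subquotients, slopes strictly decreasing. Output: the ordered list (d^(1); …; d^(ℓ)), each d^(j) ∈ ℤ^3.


Interval decomposition of M: I[1,2], I[2,2], I[2,3], I[3,3].
HN type (ℓ=4): μ^(1)=4; μ^(2)=-1/2; μ^(3)=-2; μ^(4)=-5

((0, 2, 0); (0, 1, 1); (1, 0, 0); (0, 0, 1))


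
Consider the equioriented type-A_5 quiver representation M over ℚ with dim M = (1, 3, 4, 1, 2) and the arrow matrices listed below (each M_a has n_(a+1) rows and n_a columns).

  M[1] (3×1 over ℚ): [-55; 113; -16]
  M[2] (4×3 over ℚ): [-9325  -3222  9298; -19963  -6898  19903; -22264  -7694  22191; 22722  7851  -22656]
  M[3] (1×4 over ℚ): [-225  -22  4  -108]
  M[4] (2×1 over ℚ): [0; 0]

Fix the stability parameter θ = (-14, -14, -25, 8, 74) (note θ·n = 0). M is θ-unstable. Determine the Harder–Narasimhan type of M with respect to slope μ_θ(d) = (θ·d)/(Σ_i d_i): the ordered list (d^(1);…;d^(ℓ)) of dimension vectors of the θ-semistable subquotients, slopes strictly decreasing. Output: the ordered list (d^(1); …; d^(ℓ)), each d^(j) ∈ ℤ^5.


Via rank(M_{q-1}∘⋯∘M_p): M ≅ I[1,4], I[2,3]^2, I[3,3], I[5,5]^2.
μ_θ-semistable layers: μ^(1)=74; μ^(2)=8; μ^(3)=-53/3; μ^(4)=-39/2; μ^(5)=-25

((0, 0, 0, 0, 2); (0, 0, 0, 1, 0); (1, 1, 1, 0, 0); (0, 2, 2, 0, 0); (0, 0, 1, 0, 0))


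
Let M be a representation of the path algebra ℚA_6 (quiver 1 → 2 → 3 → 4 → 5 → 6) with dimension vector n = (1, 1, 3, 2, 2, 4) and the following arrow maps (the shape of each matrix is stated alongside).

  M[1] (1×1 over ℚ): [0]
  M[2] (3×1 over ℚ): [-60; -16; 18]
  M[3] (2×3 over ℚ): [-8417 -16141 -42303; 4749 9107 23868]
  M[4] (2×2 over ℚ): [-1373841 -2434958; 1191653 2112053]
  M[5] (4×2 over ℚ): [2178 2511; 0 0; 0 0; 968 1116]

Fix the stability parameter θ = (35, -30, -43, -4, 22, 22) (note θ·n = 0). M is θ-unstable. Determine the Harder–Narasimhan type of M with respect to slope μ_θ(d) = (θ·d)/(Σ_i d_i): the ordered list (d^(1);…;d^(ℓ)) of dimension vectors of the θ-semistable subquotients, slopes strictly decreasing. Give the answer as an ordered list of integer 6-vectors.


Via rank(M_{q-1}∘⋯∘M_p): M ≅ I[1,1], I[2,6], I[3,3], I[3,5], I[6,6]^3.
μ_θ-semistable layers: μ^(1)=35; μ^(2)=22; μ^(3)=-4; μ^(4)=-73/2; μ^(5)=-43

((1, 0, 0, 0, 0, 0); (0, 0, 0, 0, 2, 4); (0, 0, 0, 2, 0, 0); (0, 1, 1, 0, 0, 0); (0, 0, 2, 0, 0, 0))


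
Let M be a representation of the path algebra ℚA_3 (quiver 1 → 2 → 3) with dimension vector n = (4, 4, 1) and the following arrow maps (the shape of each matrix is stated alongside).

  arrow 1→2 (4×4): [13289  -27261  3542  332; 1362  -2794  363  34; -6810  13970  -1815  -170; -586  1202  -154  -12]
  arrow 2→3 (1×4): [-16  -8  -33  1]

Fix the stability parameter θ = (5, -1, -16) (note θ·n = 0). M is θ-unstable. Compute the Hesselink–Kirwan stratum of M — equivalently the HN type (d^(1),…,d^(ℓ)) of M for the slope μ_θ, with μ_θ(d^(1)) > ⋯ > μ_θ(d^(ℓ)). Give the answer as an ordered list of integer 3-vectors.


Interval decomposition of M: I[1,1]^2, I[1,2], I[1,3], I[2,2]^2.
HN type (ℓ=4): μ^(1)=5; μ^(2)=2; μ^(3)=-1; μ^(4)=-4

((2, 0, 0); (1, 1, 0); (0, 2, 0); (1, 1, 1))


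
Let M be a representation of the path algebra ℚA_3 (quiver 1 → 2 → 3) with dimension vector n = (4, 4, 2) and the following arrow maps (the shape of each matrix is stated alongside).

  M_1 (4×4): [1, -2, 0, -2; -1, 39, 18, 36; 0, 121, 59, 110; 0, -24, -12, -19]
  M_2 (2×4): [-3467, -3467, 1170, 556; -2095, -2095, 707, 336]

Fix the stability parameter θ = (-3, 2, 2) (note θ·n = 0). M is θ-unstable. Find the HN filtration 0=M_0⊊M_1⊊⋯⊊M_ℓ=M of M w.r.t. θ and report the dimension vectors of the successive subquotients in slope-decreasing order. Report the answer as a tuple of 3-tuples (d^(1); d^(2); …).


Interval decomposition of M: I[1,2]^2, I[1,3]^2.
HN type (ℓ=2): μ^(1)=2; μ^(2)=-3

((0, 4, 2); (4, 0, 0))


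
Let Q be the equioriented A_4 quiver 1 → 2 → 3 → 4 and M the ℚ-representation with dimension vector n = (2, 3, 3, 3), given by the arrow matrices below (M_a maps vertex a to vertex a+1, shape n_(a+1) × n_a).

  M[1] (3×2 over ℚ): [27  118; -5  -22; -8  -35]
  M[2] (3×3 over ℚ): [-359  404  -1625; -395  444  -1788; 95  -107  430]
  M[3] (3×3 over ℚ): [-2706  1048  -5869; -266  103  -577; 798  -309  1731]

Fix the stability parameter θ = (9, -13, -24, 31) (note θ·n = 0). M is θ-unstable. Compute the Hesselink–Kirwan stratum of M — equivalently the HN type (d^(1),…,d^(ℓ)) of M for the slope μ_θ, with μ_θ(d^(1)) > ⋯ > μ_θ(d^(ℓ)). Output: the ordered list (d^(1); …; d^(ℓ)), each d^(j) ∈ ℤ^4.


Via rank(M_{q-1}∘⋯∘M_p): M ≅ I[1,3], I[1,4], I[2,4], I[4,4].
μ_θ-semistable layers: μ^(1)=31; μ^(2)=-28/3; μ^(3)=-37/2

((0, 0, 0, 3); (2, 2, 2, 0); (0, 1, 1, 0))


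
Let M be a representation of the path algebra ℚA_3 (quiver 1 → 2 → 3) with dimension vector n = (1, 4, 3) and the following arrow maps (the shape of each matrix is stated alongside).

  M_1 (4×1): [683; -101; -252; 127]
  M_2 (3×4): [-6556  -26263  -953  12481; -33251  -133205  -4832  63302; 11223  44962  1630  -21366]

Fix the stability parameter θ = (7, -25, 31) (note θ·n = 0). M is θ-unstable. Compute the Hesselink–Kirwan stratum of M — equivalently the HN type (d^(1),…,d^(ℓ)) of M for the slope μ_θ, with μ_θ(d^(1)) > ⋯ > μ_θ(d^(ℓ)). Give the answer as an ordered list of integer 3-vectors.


Interval decomposition of M: I[1,3], I[2,2], I[2,3]^2.
HN type (ℓ=3): μ^(1)=31; μ^(2)=-9; μ^(3)=-25

((0, 0, 3); (1, 1, 0); (0, 3, 0))


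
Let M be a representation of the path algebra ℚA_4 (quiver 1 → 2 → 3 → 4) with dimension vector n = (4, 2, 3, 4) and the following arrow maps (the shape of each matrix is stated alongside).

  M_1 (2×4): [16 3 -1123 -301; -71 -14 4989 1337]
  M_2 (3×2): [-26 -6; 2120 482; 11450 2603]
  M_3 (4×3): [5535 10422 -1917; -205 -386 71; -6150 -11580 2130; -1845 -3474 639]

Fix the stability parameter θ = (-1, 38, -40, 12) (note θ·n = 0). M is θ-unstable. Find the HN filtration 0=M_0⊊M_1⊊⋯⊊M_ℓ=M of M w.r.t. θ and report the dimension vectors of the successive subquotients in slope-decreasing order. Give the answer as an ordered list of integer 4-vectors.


Interval decomposition of M: I[1,1]^2, I[1,3], I[1,4], I[3,3], I[4,4]^3.
HN type (ℓ=3): μ^(1)=12; μ^(2)=-1; μ^(3)=-40

((0, 0, 0, 4); (4, 2, 2, 0); (0, 0, 1, 0))


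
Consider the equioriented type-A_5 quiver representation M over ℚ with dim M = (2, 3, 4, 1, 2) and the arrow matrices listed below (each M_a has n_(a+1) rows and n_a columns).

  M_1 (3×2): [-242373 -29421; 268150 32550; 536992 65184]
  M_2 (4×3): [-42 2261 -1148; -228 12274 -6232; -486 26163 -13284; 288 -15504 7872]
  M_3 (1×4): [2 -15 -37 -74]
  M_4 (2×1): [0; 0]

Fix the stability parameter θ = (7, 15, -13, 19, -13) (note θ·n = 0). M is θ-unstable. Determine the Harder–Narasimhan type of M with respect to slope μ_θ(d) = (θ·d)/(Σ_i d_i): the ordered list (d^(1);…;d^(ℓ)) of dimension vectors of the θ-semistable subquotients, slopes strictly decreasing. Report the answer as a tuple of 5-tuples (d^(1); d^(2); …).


Via rank(M_{q-1}∘⋯∘M_p): M ≅ I[1,1], I[1,2], I[2,2], I[2,4], I[3,3]^3, I[5,5]^2.
μ_θ-semistable layers: μ^(1)=19; μ^(2)=15; μ^(3)=7; μ^(4)=1; μ^(5)=-13

((0, 0, 0, 1, 0); (0, 2, 0, 0, 0); (2, 0, 0, 0, 0); (0, 1, 1, 0, 0); (0, 0, 3, 0, 2))


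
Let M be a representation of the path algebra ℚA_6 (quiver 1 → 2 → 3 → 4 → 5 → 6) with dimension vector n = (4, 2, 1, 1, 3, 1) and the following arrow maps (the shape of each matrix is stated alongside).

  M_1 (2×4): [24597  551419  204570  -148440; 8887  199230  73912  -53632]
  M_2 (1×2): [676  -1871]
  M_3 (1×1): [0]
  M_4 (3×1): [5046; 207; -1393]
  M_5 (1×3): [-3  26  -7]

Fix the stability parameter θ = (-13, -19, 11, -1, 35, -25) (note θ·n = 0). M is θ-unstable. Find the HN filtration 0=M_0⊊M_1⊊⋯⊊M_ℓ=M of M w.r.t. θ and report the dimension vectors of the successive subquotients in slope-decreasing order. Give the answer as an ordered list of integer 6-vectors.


Interval decomposition of M: I[1,1]^2, I[1,2], I[1,3], I[4,6], I[5,5]^2.
HN type (ℓ=6): μ^(1)=35; μ^(2)=11; μ^(3)=5; μ^(4)=-1; μ^(5)=-13; μ^(6)=-16

((0, 0, 0, 0, 2, 0); (0, 0, 1, 0, 0, 0); (0, 0, 0, 0, 1, 1); (0, 0, 0, 1, 0, 0); (2, 0, 0, 0, 0, 0); (2, 2, 0, 0, 0, 0))


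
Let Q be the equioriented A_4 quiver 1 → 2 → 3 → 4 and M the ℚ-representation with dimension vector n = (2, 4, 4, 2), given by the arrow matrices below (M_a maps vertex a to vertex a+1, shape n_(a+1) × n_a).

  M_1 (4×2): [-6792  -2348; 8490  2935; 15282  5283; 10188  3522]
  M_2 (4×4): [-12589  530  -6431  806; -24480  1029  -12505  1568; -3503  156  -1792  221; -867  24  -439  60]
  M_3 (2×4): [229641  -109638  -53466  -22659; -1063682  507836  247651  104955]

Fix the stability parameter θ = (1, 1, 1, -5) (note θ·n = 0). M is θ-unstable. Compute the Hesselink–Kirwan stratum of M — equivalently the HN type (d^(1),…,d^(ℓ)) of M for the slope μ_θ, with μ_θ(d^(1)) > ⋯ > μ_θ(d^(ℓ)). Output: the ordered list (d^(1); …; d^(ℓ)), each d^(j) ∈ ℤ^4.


Interval decomposition of M: I[1,1], I[1,4], I[2,3]^2, I[2,4].
HN type (ℓ=3): μ^(1)=1; μ^(2)=-1/2; μ^(3)=-1

((1, 2, 2, 0); (1, 1, 1, 1); (0, 1, 1, 1))


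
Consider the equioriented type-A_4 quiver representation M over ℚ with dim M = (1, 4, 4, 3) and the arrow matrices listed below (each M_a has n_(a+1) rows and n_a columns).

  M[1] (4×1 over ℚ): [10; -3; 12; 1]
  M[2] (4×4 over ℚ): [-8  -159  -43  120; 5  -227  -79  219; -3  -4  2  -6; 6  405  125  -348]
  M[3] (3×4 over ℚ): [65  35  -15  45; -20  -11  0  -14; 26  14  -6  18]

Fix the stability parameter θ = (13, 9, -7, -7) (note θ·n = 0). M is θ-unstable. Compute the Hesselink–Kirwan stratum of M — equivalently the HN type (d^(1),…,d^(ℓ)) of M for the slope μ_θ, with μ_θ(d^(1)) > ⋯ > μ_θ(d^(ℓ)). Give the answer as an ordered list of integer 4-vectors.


Barcode: M ≅ I[1,3], I[2,2], I[2,4]^2, I[3,3], I[4,4]. HN layers by μ_θ (4 steps, strictly decreasing):
  μ^(1)=9; μ^(2)=5; μ^(3)=-5/3; μ^(4)=-7

((0, 1, 0, 0); (1, 1, 1, 0); (0, 2, 2, 2); (0, 0, 1, 1))


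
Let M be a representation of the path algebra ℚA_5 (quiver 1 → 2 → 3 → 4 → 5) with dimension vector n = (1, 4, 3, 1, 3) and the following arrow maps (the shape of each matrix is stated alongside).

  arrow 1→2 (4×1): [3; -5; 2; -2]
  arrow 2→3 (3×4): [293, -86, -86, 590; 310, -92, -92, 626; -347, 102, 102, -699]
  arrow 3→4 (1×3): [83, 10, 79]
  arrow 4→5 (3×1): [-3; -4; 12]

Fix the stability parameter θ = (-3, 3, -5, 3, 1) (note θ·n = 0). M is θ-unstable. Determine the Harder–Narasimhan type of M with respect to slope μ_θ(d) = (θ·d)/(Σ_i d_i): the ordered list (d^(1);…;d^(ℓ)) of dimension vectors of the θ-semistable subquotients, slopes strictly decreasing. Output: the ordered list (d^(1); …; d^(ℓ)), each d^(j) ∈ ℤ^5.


Interval decomposition of M: I[1,3], I[2,2]^2, I[2,5], I[3,3], I[5,5]^2.
HN type (ℓ=6): μ^(1)=3; μ^(2)=2; μ^(3)=1; μ^(4)=-1; μ^(5)=-3; μ^(6)=-5

((0, 2, 0, 0, 0); (0, 0, 0, 1, 1); (0, 0, 0, 0, 2); (0, 2, 2, 0, 0); (1, 0, 0, 0, 0); (0, 0, 1, 0, 0))


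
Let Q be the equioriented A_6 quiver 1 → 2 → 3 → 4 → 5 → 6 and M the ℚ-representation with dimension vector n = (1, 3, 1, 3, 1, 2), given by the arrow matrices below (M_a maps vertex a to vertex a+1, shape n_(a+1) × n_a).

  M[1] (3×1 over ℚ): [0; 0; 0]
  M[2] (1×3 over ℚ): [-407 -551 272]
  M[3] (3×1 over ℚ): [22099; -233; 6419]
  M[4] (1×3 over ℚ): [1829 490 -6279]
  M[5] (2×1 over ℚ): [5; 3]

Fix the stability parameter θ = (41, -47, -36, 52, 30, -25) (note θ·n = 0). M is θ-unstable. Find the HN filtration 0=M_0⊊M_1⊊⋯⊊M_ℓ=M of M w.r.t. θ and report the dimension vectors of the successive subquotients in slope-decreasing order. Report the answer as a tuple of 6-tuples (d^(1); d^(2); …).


Interval decomposition of M: I[1,1], I[2,2]^2, I[2,4], I[4,4], I[4,6], I[6,6].
HN type (ℓ=6): μ^(1)=52; μ^(2)=41; μ^(3)=19; μ^(4)=-25; μ^(5)=-36; μ^(6)=-47

((0, 0, 0, 2, 0, 0); (1, 0, 0, 0, 0, 0); (0, 0, 0, 1, 1, 1); (0, 0, 0, 0, 0, 1); (0, 0, 1, 0, 0, 0); (0, 3, 0, 0, 0, 0))


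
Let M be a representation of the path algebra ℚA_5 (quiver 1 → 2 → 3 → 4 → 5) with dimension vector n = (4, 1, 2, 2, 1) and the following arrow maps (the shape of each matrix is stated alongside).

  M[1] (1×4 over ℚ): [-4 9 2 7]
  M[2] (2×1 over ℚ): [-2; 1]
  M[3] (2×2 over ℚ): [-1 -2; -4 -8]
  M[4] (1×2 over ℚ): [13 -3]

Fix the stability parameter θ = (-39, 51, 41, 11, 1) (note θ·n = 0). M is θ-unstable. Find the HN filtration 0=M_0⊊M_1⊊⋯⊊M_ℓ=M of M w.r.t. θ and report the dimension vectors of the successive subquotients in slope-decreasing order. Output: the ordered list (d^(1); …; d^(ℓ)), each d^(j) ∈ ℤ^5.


Interval decomposition of M: I[1,1]^3, I[1,3], I[3,5], I[4,4].
HN type (ℓ=4): μ^(1)=46; μ^(2)=53/3; μ^(3)=11; μ^(4)=-39

((0, 1, 1, 0, 0); (0, 0, 1, 1, 1); (0, 0, 0, 1, 0); (4, 0, 0, 0, 0))


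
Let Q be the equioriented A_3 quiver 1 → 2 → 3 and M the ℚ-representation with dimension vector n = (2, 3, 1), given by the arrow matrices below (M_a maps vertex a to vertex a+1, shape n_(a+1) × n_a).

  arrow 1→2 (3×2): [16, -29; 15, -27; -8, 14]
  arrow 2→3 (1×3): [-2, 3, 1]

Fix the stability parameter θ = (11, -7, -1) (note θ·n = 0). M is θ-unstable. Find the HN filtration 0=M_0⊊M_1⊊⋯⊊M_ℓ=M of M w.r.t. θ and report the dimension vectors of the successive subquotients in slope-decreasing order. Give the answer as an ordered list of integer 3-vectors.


Interval decomposition of M: I[1,2], I[1,3], I[2,2].
HN type (ℓ=3): μ^(1)=2; μ^(2)=1; μ^(3)=-7

((1, 1, 0); (1, 1, 1); (0, 1, 0))


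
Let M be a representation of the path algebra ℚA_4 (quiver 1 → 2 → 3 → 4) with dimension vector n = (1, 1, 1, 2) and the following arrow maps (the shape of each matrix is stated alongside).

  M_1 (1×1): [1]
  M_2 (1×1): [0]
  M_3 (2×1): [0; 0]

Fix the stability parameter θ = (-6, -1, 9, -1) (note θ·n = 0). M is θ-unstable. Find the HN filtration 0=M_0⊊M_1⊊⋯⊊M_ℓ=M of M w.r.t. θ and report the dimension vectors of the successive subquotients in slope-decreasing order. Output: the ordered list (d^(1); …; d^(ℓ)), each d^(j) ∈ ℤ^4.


Barcode: M ≅ I[1,2], I[3,3], I[4,4]^2. HN layers by μ_θ (3 steps, strictly decreasing):
  μ^(1)=9; μ^(2)=-1; μ^(3)=-6

((0, 0, 1, 0); (0, 1, 0, 2); (1, 0, 0, 0))


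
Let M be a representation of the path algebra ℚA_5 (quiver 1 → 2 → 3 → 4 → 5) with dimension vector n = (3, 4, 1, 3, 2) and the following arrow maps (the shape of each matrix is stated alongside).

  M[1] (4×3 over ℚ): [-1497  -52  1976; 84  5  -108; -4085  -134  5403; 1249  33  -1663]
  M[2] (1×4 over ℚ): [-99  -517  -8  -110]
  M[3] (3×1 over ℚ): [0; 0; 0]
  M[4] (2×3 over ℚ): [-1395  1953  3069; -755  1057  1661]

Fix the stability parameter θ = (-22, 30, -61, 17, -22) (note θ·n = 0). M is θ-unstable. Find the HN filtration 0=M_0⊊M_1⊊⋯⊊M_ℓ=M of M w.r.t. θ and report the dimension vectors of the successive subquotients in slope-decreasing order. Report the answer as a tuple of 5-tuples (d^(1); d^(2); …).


Interval decomposition of M: I[1,2]^2, I[1,3], I[2,2], I[4,4]^2, I[4,5], I[5,5].
HN type (ℓ=5): μ^(1)=30; μ^(2)=17; μ^(3)=-5/2; μ^(4)=-31/2; μ^(5)=-22

((0, 3, 0, 0, 0); (0, 0, 0, 2, 0); (0, 0, 0, 1, 1); (0, 1, 1, 0, 0); (3, 0, 0, 0, 1))


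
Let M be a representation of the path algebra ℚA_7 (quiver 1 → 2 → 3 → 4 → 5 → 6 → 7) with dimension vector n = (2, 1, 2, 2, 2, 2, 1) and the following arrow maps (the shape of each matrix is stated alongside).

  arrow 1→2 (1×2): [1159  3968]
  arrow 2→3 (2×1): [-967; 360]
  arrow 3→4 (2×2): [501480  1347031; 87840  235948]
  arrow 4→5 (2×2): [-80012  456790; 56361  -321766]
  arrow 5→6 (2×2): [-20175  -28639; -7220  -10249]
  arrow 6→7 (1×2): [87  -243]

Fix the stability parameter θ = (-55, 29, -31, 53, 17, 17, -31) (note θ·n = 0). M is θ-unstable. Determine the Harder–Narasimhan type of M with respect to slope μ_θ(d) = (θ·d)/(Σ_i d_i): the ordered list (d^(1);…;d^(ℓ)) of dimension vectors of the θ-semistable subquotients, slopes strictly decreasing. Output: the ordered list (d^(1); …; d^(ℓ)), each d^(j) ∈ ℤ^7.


Barcode: M ≅ I[1,1], I[1,3], I[3,7], I[4,6]. HN layers by μ_θ (5 steps, strictly decreasing):
  μ^(1)=29; μ^(2)=14; μ^(3)=-1; μ^(4)=-31; μ^(5)=-55

((0, 0, 0, 1, 1, 1, 0); (0, 0, 0, 1, 1, 1, 1); (0, 1, 1, 0, 0, 0, 0); (0, 0, 1, 0, 0, 0, 0); (2, 0, 0, 0, 0, 0, 0))


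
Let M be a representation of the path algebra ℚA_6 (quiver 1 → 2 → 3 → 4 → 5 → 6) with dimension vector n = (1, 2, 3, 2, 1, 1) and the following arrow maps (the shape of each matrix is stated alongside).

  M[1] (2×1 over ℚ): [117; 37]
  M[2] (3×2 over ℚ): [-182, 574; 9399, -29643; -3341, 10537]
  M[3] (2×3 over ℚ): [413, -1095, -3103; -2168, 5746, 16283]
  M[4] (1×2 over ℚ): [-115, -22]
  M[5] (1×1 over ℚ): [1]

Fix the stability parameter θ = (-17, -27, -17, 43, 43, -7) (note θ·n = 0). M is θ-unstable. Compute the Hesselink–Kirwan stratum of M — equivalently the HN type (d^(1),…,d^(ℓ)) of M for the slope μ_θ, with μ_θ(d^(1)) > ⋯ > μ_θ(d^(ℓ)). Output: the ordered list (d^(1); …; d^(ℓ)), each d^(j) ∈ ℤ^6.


Barcode: M ≅ I[1,6], I[2,2], I[3,3], I[3,4]. HN layers by μ_θ (5 steps, strictly decreasing):
  μ^(1)=43; μ^(2)=79/3; μ^(3)=-17; μ^(4)=-22; μ^(5)=-27

((0, 0, 0, 1, 0, 0); (0, 0, 0, 1, 1, 1); (0, 0, 3, 0, 0, 0); (1, 1, 0, 0, 0, 0); (0, 1, 0, 0, 0, 0))


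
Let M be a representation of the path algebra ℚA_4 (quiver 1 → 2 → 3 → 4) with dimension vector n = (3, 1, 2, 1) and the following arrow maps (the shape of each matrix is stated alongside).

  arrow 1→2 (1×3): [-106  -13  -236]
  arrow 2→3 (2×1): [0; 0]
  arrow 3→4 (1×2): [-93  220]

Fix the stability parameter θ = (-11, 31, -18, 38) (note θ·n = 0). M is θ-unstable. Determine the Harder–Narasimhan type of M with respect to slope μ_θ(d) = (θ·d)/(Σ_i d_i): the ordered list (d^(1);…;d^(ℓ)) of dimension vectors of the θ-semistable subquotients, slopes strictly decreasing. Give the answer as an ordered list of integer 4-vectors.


Via rank(M_{q-1}∘⋯∘M_p): M ≅ I[1,1]^2, I[1,2], I[3,3], I[3,4].
μ_θ-semistable layers: μ^(1)=38; μ^(2)=31; μ^(3)=-11; μ^(4)=-18

((0, 0, 0, 1); (0, 1, 0, 0); (3, 0, 0, 0); (0, 0, 2, 0))


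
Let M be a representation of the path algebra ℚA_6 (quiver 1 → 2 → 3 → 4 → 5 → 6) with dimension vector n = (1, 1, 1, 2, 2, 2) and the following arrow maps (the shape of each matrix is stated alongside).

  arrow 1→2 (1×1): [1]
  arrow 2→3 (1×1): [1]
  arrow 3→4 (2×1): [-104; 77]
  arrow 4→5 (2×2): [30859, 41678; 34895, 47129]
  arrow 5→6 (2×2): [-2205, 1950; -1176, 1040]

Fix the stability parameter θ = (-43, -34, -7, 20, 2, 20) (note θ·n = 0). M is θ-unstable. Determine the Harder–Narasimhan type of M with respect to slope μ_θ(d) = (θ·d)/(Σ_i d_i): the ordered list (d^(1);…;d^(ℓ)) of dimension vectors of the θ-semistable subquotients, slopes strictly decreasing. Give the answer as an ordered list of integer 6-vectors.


Via rank(M_{q-1}∘⋯∘M_p): M ≅ I[1,5], I[4,6], I[6,6].
μ_θ-semistable layers: μ^(1)=20; μ^(2)=11; μ^(3)=-7; μ^(4)=-34; μ^(5)=-43

((0, 0, 0, 0, 0, 2); (0, 0, 0, 2, 2, 0); (0, 0, 1, 0, 0, 0); (0, 1, 0, 0, 0, 0); (1, 0, 0, 0, 0, 0))


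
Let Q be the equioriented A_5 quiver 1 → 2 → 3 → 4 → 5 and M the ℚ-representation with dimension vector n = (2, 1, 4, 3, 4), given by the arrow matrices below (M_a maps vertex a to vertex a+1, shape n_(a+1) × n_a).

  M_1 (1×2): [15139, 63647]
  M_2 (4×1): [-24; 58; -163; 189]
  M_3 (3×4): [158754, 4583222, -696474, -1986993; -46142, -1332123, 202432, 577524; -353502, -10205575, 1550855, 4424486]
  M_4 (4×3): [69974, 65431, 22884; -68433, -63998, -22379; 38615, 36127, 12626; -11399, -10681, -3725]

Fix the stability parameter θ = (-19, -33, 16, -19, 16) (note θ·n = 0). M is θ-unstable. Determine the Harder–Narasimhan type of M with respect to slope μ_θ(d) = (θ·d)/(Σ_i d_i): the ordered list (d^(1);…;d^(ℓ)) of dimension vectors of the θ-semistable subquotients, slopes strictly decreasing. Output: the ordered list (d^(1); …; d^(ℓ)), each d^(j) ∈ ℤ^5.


Interval decomposition of M: I[1,1], I[1,5], I[3,3], I[3,5]^2, I[5,5].
HN type (ℓ=4): μ^(1)=16; μ^(2)=-3/2; μ^(3)=-19; μ^(4)=-26

((0, 0, 1, 0, 4); (0, 0, 3, 3, 0); (1, 0, 0, 0, 0); (1, 1, 0, 0, 0))


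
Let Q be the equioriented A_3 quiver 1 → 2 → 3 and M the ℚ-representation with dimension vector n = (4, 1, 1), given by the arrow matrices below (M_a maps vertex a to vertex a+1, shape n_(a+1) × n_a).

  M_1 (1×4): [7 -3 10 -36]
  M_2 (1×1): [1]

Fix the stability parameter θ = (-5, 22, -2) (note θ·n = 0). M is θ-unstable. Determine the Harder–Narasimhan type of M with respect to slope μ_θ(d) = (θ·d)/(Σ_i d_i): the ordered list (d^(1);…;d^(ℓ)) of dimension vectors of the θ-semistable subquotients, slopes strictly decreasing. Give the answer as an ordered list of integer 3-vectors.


Via rank(M_{q-1}∘⋯∘M_p): M ≅ I[1,1]^3, I[1,3].
μ_θ-semistable layers: μ^(1)=10; μ^(2)=-5

((0, 1, 1); (4, 0, 0))


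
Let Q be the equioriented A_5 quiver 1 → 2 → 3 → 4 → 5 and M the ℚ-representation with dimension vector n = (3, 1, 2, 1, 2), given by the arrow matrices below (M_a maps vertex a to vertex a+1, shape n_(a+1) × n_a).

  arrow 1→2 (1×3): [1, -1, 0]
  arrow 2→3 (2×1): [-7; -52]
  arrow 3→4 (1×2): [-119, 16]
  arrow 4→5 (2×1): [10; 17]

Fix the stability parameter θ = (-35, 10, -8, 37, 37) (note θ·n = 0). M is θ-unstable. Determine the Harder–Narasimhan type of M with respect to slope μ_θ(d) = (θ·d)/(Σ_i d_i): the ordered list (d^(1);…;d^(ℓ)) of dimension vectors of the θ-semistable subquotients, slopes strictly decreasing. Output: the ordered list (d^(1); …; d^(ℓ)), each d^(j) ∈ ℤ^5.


Barcode: M ≅ I[1,1]^2, I[1,5], I[3,3], I[5,5]. HN layers by μ_θ (4 steps, strictly decreasing):
  μ^(1)=37; μ^(2)=1; μ^(3)=-8; μ^(4)=-35

((0, 0, 0, 1, 2); (0, 1, 1, 0, 0); (0, 0, 1, 0, 0); (3, 0, 0, 0, 0))


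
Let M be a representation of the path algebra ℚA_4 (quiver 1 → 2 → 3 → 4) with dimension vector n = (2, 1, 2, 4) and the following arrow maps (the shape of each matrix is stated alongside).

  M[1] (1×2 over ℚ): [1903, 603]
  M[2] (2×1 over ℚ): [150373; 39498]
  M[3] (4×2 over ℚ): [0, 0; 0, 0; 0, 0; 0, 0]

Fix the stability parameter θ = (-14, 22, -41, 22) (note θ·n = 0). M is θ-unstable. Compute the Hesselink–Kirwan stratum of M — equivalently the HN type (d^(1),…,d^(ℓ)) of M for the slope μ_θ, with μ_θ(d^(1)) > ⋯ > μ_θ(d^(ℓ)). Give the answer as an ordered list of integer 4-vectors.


Barcode: M ≅ I[1,1], I[1,3], I[3,3], I[4,4]^4. HN layers by μ_θ (4 steps, strictly decreasing):
  μ^(1)=22; μ^(2)=-19/2; μ^(3)=-14; μ^(4)=-41

((0, 0, 0, 4); (0, 1, 1, 0); (2, 0, 0, 0); (0, 0, 1, 0))


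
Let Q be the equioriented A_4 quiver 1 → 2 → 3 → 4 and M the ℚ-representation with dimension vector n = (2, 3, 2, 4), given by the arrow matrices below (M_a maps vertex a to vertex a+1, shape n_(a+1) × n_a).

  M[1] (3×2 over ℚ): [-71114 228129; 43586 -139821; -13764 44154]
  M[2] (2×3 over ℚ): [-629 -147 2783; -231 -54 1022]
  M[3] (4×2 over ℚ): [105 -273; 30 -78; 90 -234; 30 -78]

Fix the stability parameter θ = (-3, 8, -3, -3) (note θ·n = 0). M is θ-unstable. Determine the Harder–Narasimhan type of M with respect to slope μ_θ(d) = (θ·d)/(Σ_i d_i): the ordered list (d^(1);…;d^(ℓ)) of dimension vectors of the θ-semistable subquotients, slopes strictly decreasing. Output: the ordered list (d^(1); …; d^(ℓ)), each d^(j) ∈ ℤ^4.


Via rank(M_{q-1}∘⋯∘M_p): M ≅ I[1,1], I[1,4], I[2,2], I[2,3], I[4,4]^3.
μ_θ-semistable layers: μ^(1)=8; μ^(2)=5/2; μ^(3)=2/3; μ^(4)=-3

((0, 1, 0, 0); (0, 1, 1, 0); (0, 1, 1, 1); (2, 0, 0, 3))


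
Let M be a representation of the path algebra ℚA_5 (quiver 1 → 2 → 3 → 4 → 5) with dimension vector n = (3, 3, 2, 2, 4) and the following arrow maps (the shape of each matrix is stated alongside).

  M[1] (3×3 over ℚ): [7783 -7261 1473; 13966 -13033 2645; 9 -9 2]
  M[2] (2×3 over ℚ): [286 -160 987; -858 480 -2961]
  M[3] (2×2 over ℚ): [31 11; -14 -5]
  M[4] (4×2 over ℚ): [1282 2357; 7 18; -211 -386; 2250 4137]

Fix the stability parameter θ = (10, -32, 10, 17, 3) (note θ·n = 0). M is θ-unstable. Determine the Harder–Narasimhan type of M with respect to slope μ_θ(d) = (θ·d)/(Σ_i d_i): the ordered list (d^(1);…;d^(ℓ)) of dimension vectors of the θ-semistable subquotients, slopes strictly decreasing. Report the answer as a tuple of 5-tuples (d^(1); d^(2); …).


Barcode: M ≅ I[1,2]^2, I[1,5], I[3,5], I[5,5]^2. HN layers by μ_θ (3 steps, strictly decreasing):
  μ^(1)=10; μ^(2)=3; μ^(3)=-11

((0, 0, 2, 2, 2); (0, 0, 0, 0, 2); (3, 3, 0, 0, 0))


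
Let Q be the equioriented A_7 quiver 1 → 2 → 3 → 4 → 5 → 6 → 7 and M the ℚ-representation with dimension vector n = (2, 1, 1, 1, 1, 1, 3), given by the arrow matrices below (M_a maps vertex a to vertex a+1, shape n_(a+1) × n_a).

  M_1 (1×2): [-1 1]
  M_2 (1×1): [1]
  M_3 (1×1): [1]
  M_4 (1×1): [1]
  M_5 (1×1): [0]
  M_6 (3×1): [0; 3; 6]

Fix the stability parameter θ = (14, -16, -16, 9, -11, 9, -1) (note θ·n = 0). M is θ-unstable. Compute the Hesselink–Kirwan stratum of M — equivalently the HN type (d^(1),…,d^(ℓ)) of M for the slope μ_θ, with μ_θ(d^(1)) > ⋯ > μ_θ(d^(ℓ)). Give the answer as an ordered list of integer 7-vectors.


Barcode: M ≅ I[1,1], I[1,5], I[6,7], I[7,7]^2. HN layers by μ_θ (4 steps, strictly decreasing):
  μ^(1)=14; μ^(2)=4; μ^(3)=-1; μ^(4)=-6

((1, 0, 0, 0, 0, 0, 0); (0, 0, 0, 0, 0, 1, 1); (0, 0, 0, 1, 1, 0, 2); (1, 1, 1, 0, 0, 0, 0))


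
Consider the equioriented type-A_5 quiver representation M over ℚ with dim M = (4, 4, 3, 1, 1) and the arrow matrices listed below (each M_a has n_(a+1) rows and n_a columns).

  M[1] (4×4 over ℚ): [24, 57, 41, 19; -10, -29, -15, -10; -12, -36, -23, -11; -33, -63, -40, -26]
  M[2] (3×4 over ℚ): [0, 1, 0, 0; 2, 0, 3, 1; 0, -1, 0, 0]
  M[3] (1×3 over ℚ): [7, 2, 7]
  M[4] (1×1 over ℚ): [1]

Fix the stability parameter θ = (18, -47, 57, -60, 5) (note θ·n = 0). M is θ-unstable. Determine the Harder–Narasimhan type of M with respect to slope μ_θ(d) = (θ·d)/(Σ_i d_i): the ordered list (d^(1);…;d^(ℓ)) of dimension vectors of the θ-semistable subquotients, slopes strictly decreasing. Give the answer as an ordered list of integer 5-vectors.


Interval decomposition of M: I[1,2]^2, I[1,3], I[1,5], I[3,3].
HN type (ℓ=4): μ^(1)=57; μ^(2)=5; μ^(3)=-3/2; μ^(4)=-29/2

((0, 0, 2, 0, 0); (0, 0, 0, 0, 1); (0, 0, 1, 1, 0); (4, 4, 0, 0, 0))
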